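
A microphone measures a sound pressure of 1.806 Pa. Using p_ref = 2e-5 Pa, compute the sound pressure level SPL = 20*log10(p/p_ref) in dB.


p / p_ref = 1.806 / 2e-5 = 90300
SPL = 20 * log10(90300) = 99.114 dB


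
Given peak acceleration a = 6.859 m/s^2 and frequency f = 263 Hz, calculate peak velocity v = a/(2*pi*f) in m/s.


omega = 2*pi*f = 2*pi*263 = 1652.48 rad/s
v = a / omega = 6.859 / 1652.48 = 0.0041507 m/s


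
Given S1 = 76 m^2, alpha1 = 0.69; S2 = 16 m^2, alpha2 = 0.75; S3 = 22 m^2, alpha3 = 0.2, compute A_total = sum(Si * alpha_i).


76 * 0.69 = 52.44
16 * 0.75 = 12
22 * 0.2 = 4.4
A_total = 52.44 + 12 + 4.4 = 68.84 m^2


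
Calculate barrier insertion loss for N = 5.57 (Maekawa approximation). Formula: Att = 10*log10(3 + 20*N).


3 + 20*N = 3 + 20*5.57 = 114.4
Att = 10*log10(114.4) = 20.584 dB


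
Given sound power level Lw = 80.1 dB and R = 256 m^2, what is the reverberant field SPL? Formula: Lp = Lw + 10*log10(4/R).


4/R = 4/256 = 0.015625
Lp = 80.1 + 10*log10(0.015625) = 62.038 dB


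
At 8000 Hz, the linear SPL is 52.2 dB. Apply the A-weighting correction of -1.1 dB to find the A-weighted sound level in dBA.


A-weighting table: 8000 Hz -> -1.1 dB correction
SPL_A = SPL + correction = 52.2 + (-1.1) = 51.1 dBA


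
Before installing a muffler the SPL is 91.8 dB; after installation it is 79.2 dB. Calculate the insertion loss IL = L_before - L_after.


Insertion loss = SPL without muffler - SPL with muffler
IL = 91.8 - 79.2 = 12.6 dB


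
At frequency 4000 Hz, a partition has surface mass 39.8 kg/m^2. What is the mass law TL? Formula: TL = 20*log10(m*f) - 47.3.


m * f = 39.8 * 4000 = 159200
20*log10(159200) = 104.039 dB
TL = 104.039 - 47.3 = 56.739 dB


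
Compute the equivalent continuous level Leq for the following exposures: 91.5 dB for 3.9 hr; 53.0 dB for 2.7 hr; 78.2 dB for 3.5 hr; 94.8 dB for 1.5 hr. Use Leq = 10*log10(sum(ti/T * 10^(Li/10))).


T_total = 3.9 + 2.7 + 3.5 + 1.5 = 11.6 hr
(3.9/11.6) * 10^(91.5/10) = 4.74905e+08
(2.7/11.6) * 10^(53.0/10) = 46441.5
(3.5/11.6) * 10^(78.2/10) = 1.99347e+07
(1.5/11.6) * 10^(94.8/10) = 3.90511e+08
Sum = 4.74905e+08 + 46441.5 + 1.99347e+07 + 3.90511e+08 = 8.85397e+08
Leq = 10*log10(8.85397e+08) = 89.471 dB


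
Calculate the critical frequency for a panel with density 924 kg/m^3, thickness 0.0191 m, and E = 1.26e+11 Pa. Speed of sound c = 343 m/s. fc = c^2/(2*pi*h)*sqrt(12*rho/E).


12*rho/E = 12*924/1.26e+11 = 8.8e-08
sqrt(12*rho/E) = sqrt(8.8e-08) = 0.000296648
c^2/(2*pi*h) = 343^2/(2*pi*0.0191) = 980336
fc = 980336 * 0.000296648 = 290.81 Hz


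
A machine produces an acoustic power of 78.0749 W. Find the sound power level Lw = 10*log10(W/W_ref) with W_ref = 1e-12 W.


W / W_ref = 78.0749 / 1e-12 = 7.80749e+13
Lw = 10 * log10(7.80749e+13) = 138.93 dB


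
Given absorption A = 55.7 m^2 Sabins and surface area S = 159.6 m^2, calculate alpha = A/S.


Absorption coefficient = absorbed power / incident power
alpha = A / S = 55.7 / 159.6 = 0.349


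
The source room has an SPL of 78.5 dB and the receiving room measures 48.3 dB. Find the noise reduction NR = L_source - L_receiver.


NR = L_source - L_receiver (difference between source and receiving room levels)
NR = 78.5 - 48.3 = 30.2 dB


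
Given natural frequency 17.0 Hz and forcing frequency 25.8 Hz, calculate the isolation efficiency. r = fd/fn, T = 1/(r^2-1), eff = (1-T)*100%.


r = 25.8 / 17.0 = 1.51765
r^2 - 1 = 1.51765^2 - 1 = 1.30326
T = 1/1.30326 = 0.767307
Efficiency = (1 - 0.767307)*100 = 23.269 %


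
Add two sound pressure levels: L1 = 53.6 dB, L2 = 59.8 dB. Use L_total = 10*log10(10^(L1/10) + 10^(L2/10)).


10^(53.6/10) = 229087
10^(59.8/10) = 954993
Sum = 229087 + 954993 = 1.18408e+06
L_total = 10*log10(1.18408e+06) = 60.734 dB


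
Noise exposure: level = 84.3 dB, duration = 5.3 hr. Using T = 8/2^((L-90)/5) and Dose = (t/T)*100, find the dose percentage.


T_allowed = 8 / 2^((84.3 - 90)/5) = 17.6305 hr
Dose = 5.3 / 17.6305 * 100 = 30.062 %


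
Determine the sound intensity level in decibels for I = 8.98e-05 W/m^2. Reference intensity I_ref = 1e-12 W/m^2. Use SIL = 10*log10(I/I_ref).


I / I_ref = 8.98e-05 / 1e-12 = 8.98e+07
SIL = 10 * log10(8.98e+07) = 79.533 dB


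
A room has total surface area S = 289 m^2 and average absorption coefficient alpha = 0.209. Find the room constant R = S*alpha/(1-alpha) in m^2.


R = 289 * 0.209 / (1 - 0.209) = 76.36 m^2


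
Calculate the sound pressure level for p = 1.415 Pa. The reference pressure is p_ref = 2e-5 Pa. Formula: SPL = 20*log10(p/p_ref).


p / p_ref = 1.415 / 2e-5 = 70750
SPL = 20 * log10(70750) = 96.995 dB


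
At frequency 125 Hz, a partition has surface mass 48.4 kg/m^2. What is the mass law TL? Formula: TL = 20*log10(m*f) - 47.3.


m * f = 48.4 * 125 = 6050
20*log10(6050) = 75.6351 dB
TL = 75.6351 - 47.3 = 28.335 dB


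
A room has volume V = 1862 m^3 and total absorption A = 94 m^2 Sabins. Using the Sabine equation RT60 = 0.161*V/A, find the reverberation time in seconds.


RT60 = 0.161 * 1862 / 94 = 3.1892 s


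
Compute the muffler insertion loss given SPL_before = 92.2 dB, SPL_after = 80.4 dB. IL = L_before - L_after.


Insertion loss = SPL without muffler - SPL with muffler
IL = 92.2 - 80.4 = 11.8 dB


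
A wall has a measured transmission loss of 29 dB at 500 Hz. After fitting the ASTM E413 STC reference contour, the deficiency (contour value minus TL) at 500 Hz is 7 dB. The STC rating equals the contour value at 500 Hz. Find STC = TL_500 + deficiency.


By ASTM E413, STC = value of the fitted reference contour at 500 Hz.
Contour value at 500 Hz = TL_500 + deficiency = 29 + 7 = 36
STC = 36


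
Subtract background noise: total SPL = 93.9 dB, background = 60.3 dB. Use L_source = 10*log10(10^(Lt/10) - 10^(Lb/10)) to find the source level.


10^(93.9/10) = 2.45471e+09
10^(60.3/10) = 1.07152e+06
Difference = 2.45471e+09 - 1.07152e+06 = 2.45364e+09
L_source = 10*log10(2.45364e+09) = 93.898 dB


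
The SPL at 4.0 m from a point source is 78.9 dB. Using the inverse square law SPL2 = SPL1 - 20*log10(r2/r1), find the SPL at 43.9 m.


r2/r1 = 43.9/4.0 = 10.975
Correction = 20*log10(10.975) = 20.8081 dB
SPL2 = 78.9 - 20.8081 = 58.092 dB


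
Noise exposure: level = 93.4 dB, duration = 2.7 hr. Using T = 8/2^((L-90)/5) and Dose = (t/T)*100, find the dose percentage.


T_allowed = 8 / 2^((93.4 - 90)/5) = 4.99332 hr
Dose = 2.7 / 4.99332 * 100 = 54.072 %


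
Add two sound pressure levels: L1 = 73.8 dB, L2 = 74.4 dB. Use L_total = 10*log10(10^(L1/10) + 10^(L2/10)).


10^(73.8/10) = 2.39883e+07
10^(74.4/10) = 2.75423e+07
Sum = 2.39883e+07 + 2.75423e+07 = 5.15306e+07
L_total = 10*log10(5.15306e+07) = 77.121 dB


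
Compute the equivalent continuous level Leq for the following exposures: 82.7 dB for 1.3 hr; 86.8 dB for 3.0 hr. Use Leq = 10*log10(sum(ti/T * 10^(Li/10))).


T_total = 1.3 + 3.0 = 4.3 hr
(1.3/4.3) * 10^(82.7/10) = 5.62957e+07
(3.0/4.3) * 10^(86.8/10) = 3.33928e+08
Sum = 5.62957e+07 + 3.33928e+08 = 3.90224e+08
Leq = 10*log10(3.90224e+08) = 85.913 dB


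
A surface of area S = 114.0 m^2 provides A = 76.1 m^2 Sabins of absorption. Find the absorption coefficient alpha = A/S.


Absorption coefficient = absorbed power / incident power
alpha = A / S = 76.1 / 114.0 = 0.66754


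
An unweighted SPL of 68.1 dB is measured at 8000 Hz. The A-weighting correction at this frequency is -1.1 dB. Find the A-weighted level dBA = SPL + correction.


A-weighting table: 8000 Hz -> -1.1 dB correction
SPL_A = SPL + correction = 68.1 + (-1.1) = 67 dBA


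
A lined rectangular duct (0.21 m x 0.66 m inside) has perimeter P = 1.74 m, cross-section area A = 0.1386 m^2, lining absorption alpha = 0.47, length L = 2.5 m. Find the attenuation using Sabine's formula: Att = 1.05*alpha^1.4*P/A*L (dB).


alpha^1.4 = 0.47^1.4 = 0.347486
Attenuation rate = 1.05 * alpha^1.4 * P / A
= 1.05 * 0.347486 * 1.74 / 0.1386 = 4.5805 dB/m
Total Att = 4.5805 * 2.5 = 11.451 dB


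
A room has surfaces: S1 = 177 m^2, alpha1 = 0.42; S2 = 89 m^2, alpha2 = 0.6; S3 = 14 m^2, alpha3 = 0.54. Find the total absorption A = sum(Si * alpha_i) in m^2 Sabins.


177 * 0.42 = 74.34
89 * 0.6 = 53.4
14 * 0.54 = 7.56
A_total = 74.34 + 53.4 + 7.56 = 135.3 m^2


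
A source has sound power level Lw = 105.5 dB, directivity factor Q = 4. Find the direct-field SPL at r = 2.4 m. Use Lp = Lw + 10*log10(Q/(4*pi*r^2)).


4*pi*r^2 = 4*pi*2.4^2 = 72.3823 m^2
Q / (4*pi*r^2) = 4 / 72.3823 = 0.0552621
Lp = 105.5 + 10*log10(0.0552621) = 92.924 dB


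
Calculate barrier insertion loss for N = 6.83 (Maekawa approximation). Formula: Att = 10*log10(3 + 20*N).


3 + 20*N = 3 + 20*6.83 = 139.6
Att = 10*log10(139.6) = 21.449 dB


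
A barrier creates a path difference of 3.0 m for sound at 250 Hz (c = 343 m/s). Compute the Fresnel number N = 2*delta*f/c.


N = 2*delta*f/c = 2*delta/lambda, where lambda = c/f
lambda = 343 / 250 = 1.372 m
N = 2 * 3.0 / 1.372 = 4.3732


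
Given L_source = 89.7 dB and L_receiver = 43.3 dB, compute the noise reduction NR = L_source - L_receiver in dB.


NR = L_source - L_receiver (difference between source and receiving room levels)
NR = 89.7 - 43.3 = 46.4 dB


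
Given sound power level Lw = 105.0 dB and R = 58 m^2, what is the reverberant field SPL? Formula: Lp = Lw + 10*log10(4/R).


4/R = 4/58 = 0.0689655
Lp = 105.0 + 10*log10(0.0689655) = 93.386 dB


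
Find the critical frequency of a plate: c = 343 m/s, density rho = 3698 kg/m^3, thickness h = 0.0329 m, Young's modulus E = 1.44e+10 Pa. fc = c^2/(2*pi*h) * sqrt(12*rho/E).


12*rho/E = 12*3698/1.44e+10 = 3.08167e-06
sqrt(12*rho/E) = sqrt(3.08167e-06) = 0.00175547
c^2/(2*pi*h) = 343^2/(2*pi*0.0329) = 569131
fc = 569131 * 0.00175547 = 999.09 Hz


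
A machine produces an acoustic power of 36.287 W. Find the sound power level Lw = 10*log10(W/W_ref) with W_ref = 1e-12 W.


W / W_ref = 36.287 / 1e-12 = 3.6287e+13
Lw = 10 * log10(3.6287e+13) = 135.6 dB


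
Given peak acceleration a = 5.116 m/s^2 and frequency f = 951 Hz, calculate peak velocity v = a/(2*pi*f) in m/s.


omega = 2*pi*f = 2*pi*951 = 5975.31 rad/s
v = a / omega = 5.116 / 5975.31 = 0.00085619 m/s


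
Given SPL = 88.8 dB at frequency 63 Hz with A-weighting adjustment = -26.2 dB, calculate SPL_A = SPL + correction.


A-weighting table: 63 Hz -> -26.2 dB correction
SPL_A = SPL + correction = 88.8 + (-26.2) = 62.6 dBA


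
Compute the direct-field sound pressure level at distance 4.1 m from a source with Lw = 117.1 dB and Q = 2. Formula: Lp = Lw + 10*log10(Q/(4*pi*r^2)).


4*pi*r^2 = 4*pi*4.1^2 = 211.241 m^2
Q / (4*pi*r^2) = 2 / 211.241 = 0.00946786
Lp = 117.1 + 10*log10(0.00946786) = 96.863 dB


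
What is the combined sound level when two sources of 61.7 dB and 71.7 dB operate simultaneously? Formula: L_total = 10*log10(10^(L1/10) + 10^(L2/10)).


10^(61.7/10) = 1.47911e+06
10^(71.7/10) = 1.47911e+07
Sum = 1.47911e+06 + 1.47911e+07 = 1.62702e+07
L_total = 10*log10(1.62702e+07) = 72.114 dB


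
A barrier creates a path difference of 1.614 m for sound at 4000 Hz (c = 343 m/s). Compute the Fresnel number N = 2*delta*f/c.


N = 2*delta*f/c = 2*delta/lambda, where lambda = c/f
lambda = 343 / 4000 = 0.08575 m
N = 2 * 1.614 / 0.08575 = 37.644


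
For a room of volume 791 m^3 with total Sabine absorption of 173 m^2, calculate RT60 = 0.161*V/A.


RT60 = 0.161 * 791 / 173 = 0.73613 s


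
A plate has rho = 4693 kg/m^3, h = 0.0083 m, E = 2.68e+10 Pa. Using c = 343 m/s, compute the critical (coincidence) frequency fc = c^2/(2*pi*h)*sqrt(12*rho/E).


12*rho/E = 12*4693/2.68e+10 = 2.10134e-06
sqrt(12*rho/E) = sqrt(2.10134e-06) = 0.0014496
c^2/(2*pi*h) = 343^2/(2*pi*0.0083) = 2.25595e+06
fc = 2.25595e+06 * 0.0014496 = 3270.2 Hz


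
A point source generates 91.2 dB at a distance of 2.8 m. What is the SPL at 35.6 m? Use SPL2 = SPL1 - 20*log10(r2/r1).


r2/r1 = 35.6/2.8 = 12.7143
Correction = 20*log10(12.7143) = 22.0858 dB
SPL2 = 91.2 - 22.0858 = 69.114 dB


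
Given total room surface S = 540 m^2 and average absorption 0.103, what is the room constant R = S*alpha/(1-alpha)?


R = 540 * 0.103 / (1 - 0.103) = 62.007 m^2


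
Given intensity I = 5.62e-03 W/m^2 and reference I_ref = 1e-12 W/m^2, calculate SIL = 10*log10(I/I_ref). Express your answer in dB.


I / I_ref = 5.62e-03 / 1e-12 = 5.62e+09
SIL = 10 * log10(5.62e+09) = 97.497 dB


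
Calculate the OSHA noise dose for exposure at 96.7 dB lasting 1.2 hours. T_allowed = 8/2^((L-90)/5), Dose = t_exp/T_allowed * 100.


T_allowed = 8 / 2^((96.7 - 90)/5) = 3.16017 hr
Dose = 1.2 / 3.16017 * 100 = 37.973 %


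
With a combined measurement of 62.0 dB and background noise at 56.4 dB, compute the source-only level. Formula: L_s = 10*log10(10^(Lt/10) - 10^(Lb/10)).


10^(62.0/10) = 1.58489e+06
10^(56.4/10) = 436516
Difference = 1.58489e+06 - 436516 = 1.14837e+06
L_source = 10*log10(1.14837e+06) = 60.601 dB


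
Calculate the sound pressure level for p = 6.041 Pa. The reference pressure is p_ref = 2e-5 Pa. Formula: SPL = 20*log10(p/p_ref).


p / p_ref = 6.041 / 2e-5 = 302050
SPL = 20 * log10(302050) = 109.6 dB


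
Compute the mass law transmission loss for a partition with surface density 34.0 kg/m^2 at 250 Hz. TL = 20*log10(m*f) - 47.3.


m * f = 34.0 * 250 = 8500
20*log10(8500) = 78.5884 dB
TL = 78.5884 - 47.3 = 31.288 dB


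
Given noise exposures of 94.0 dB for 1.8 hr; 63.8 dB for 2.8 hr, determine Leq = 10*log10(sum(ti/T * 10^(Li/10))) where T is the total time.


T_total = 1.8 + 2.8 = 4.6 hr
(1.8/4.6) * 10^(94.0/10) = 9.82912e+08
(2.8/4.6) * 10^(63.8/10) = 1.46016e+06
Sum = 9.82912e+08 + 1.46016e+06 = 9.84372e+08
Leq = 10*log10(9.84372e+08) = 89.932 dB


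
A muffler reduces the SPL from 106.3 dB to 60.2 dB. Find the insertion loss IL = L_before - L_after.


Insertion loss = SPL without muffler - SPL with muffler
IL = 106.3 - 60.2 = 46.1 dB


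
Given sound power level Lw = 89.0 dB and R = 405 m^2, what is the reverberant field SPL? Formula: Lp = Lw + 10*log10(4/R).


4/R = 4/405 = 0.00987654
Lp = 89.0 + 10*log10(0.00987654) = 68.946 dB


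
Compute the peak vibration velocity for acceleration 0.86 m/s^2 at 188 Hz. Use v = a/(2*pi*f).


omega = 2*pi*f = 2*pi*188 = 1181.24 rad/s
v = a / omega = 0.86 / 1181.24 = 0.00072805 m/s


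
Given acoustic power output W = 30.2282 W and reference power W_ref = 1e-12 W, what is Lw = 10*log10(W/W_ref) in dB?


W / W_ref = 30.2282 / 1e-12 = 3.02282e+13
Lw = 10 * log10(3.02282e+13) = 134.8 dB


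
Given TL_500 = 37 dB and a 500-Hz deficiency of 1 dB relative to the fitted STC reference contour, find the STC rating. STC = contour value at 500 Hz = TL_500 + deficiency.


By ASTM E413, STC = value of the fitted reference contour at 500 Hz.
Contour value at 500 Hz = TL_500 + deficiency = 37 + 1 = 38
STC = 38


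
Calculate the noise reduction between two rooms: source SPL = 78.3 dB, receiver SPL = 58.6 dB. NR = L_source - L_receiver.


NR = L_source - L_receiver (difference between source and receiving room levels)
NR = 78.3 - 58.6 = 19.7 dB


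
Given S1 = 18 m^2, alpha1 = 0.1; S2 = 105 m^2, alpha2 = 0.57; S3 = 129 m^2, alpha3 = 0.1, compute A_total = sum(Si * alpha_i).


18 * 0.1 = 1.8
105 * 0.57 = 59.85
129 * 0.1 = 12.9
A_total = 1.8 + 59.85 + 12.9 = 74.55 m^2


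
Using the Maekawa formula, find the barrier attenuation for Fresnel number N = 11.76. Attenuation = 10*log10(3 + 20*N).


3 + 20*N = 3 + 20*11.76 = 238.2
Att = 10*log10(238.2) = 23.769 dB


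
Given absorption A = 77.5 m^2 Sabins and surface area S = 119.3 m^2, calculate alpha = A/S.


Absorption coefficient = absorbed power / incident power
alpha = A / S = 77.5 / 119.3 = 0.64962


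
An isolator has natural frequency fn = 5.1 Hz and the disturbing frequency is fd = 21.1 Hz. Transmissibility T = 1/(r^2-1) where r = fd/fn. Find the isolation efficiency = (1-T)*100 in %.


r = 21.1 / 5.1 = 4.13725
r^2 - 1 = 4.13725^2 - 1 = 16.1168
T = 1/16.1168 = 0.0620471
Efficiency = (1 - 0.0620471)*100 = 93.795 %


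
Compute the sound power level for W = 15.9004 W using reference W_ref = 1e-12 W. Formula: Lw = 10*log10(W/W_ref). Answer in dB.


W / W_ref = 15.9004 / 1e-12 = 1.59004e+13
Lw = 10 * log10(1.59004e+13) = 132.01 dB


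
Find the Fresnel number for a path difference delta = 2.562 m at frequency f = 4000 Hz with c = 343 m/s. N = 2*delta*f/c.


N = 2*delta*f/c = 2*delta/lambda, where lambda = c/f
lambda = 343 / 4000 = 0.08575 m
N = 2 * 2.562 / 0.08575 = 59.755


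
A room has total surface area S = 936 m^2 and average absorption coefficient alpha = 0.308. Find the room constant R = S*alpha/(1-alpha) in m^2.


R = 936 * 0.308 / (1 - 0.308) = 416.6 m^2


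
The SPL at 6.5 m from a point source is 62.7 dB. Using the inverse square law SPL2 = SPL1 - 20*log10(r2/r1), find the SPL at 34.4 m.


r2/r1 = 34.4/6.5 = 5.29231
Correction = 20*log10(5.29231) = 14.4729 dB
SPL2 = 62.7 - 14.4729 = 48.227 dB


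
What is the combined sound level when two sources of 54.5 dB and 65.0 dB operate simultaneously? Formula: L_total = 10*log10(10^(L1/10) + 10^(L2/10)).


10^(54.5/10) = 281838
10^(65.0/10) = 3.16228e+06
Sum = 281838 + 3.16228e+06 = 3.44412e+06
L_total = 10*log10(3.44412e+06) = 65.371 dB


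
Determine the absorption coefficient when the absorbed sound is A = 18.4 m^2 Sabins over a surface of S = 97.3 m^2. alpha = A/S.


Absorption coefficient = absorbed power / incident power
alpha = A / S = 18.4 / 97.3 = 0.18911


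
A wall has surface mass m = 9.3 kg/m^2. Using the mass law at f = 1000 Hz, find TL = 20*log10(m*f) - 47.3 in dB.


m * f = 9.3 * 1000 = 9300
20*log10(9300) = 79.3697 dB
TL = 79.3697 - 47.3 = 32.07 dB


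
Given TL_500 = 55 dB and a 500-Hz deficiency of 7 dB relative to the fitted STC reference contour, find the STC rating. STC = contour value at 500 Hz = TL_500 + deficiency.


By ASTM E413, STC = value of the fitted reference contour at 500 Hz.
Contour value at 500 Hz = TL_500 + deficiency = 55 + 7 = 62
STC = 62


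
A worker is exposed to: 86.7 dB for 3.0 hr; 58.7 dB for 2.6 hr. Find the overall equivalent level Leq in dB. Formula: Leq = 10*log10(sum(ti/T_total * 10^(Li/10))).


T_total = 3.0 + 2.6 = 5.6 hr
(3.0/5.6) * 10^(86.7/10) = 2.50572e+08
(2.6/5.6) * 10^(58.7/10) = 344180
Sum = 2.50572e+08 + 344180 = 2.50916e+08
Leq = 10*log10(2.50916e+08) = 83.995 dB


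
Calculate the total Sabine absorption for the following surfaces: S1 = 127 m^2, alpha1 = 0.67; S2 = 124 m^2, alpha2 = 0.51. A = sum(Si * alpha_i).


127 * 0.67 = 85.09
124 * 0.51 = 63.24
A_total = 85.09 + 63.24 = 148.33 m^2


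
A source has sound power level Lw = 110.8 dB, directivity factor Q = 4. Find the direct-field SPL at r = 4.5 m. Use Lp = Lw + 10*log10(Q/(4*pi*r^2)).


4*pi*r^2 = 4*pi*4.5^2 = 254.469 m^2
Q / (4*pi*r^2) = 4 / 254.469 = 0.015719
Lp = 110.8 + 10*log10(0.015719) = 92.764 dB


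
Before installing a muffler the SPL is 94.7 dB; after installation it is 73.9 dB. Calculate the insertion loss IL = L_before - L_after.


Insertion loss = SPL without muffler - SPL with muffler
IL = 94.7 - 73.9 = 20.8 dB


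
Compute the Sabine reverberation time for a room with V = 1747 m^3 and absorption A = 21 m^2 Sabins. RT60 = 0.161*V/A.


RT60 = 0.161 * 1747 / 21 = 13.394 s


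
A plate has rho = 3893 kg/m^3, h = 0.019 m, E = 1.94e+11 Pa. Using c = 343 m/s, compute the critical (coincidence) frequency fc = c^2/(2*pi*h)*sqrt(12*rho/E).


12*rho/E = 12*3893/1.94e+11 = 2.40804e-07
sqrt(12*rho/E) = sqrt(2.40804e-07) = 0.000490718
c^2/(2*pi*h) = 343^2/(2*pi*0.019) = 985496
fc = 985496 * 0.000490718 = 483.6 Hz


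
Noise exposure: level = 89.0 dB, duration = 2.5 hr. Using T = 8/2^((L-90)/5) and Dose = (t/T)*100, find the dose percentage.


T_allowed = 8 / 2^((89.0 - 90)/5) = 9.18959 hr
Dose = 2.5 / 9.18959 * 100 = 27.205 %


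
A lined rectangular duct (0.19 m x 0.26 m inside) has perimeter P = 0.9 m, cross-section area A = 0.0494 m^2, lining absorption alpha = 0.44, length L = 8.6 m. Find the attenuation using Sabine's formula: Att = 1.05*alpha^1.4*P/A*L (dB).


alpha^1.4 = 0.44^1.4 = 0.316835
Attenuation rate = 1.05 * alpha^1.4 * P / A
= 1.05 * 0.316835 * 0.9 / 0.0494 = 6.06091 dB/m
Total Att = 6.06091 * 8.6 = 52.124 dB


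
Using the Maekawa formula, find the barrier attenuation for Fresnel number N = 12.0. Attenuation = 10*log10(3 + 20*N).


3 + 20*N = 3 + 20*12.0 = 243
Att = 10*log10(243) = 23.856 dB


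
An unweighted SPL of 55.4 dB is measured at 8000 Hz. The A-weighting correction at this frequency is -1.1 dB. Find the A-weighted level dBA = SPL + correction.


A-weighting table: 8000 Hz -> -1.1 dB correction
SPL_A = SPL + correction = 55.4 + (-1.1) = 54.3 dBA


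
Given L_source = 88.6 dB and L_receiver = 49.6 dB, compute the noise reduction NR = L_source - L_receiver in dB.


NR = L_source - L_receiver (difference between source and receiving room levels)
NR = 88.6 - 49.6 = 39 dB


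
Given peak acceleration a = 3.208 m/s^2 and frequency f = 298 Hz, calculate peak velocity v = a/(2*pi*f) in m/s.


omega = 2*pi*f = 2*pi*298 = 1872.39 rad/s
v = a / omega = 3.208 / 1872.39 = 0.0017133 m/s


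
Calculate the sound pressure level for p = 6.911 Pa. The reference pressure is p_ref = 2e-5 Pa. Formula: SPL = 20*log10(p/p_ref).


p / p_ref = 6.911 / 2e-5 = 345550
SPL = 20 * log10(345550) = 110.77 dB


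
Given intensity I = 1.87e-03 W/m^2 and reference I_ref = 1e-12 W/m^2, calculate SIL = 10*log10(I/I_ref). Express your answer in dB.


I / I_ref = 1.87e-03 / 1e-12 = 1.87e+09
SIL = 10 * log10(1.87e+09) = 92.718 dB


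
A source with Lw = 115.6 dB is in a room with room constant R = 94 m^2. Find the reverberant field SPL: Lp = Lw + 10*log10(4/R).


4/R = 4/94 = 0.0425532
Lp = 115.6 + 10*log10(0.0425532) = 101.89 dB


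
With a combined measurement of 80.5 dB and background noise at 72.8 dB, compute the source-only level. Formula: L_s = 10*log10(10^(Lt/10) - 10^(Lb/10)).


10^(80.5/10) = 1.12202e+08
10^(72.8/10) = 1.90546e+07
Difference = 1.12202e+08 - 1.90546e+07 = 9.31474e+07
L_source = 10*log10(9.31474e+07) = 79.692 dB


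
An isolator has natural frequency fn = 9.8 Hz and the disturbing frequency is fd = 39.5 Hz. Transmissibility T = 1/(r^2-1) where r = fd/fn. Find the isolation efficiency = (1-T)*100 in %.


r = 39.5 / 9.8 = 4.03061
r^2 - 1 = 4.03061^2 - 1 = 15.2458
T = 1/15.2458 = 0.0655918
Efficiency = (1 - 0.0655918)*100 = 93.441 %


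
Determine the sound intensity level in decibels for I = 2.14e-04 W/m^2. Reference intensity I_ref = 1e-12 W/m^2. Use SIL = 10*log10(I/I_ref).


I / I_ref = 2.14e-04 / 1e-12 = 2.14e+08
SIL = 10 * log10(2.14e+08) = 83.304 dB


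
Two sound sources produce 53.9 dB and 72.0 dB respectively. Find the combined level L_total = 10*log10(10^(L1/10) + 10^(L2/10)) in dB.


10^(53.9/10) = 245471
10^(72.0/10) = 1.58489e+07
Sum = 245471 + 1.58489e+07 = 1.60944e+07
L_total = 10*log10(1.60944e+07) = 72.067 dB


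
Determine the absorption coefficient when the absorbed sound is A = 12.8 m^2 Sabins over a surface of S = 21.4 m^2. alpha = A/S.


Absorption coefficient = absorbed power / incident power
alpha = A / S = 12.8 / 21.4 = 0.59813


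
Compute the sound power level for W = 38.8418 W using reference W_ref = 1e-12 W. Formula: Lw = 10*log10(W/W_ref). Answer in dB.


W / W_ref = 38.8418 / 1e-12 = 3.88418e+13
Lw = 10 * log10(3.88418e+13) = 135.89 dB


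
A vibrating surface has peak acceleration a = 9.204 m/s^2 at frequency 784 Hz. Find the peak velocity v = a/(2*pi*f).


omega = 2*pi*f = 2*pi*784 = 4926.02 rad/s
v = a / omega = 9.204 / 4926.02 = 0.0018684 m/s


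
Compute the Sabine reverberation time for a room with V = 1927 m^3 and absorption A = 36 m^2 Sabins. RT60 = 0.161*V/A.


RT60 = 0.161 * 1927 / 36 = 8.618 s


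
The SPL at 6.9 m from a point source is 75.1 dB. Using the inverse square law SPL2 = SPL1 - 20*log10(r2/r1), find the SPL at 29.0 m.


r2/r1 = 29.0/6.9 = 4.2029
Correction = 20*log10(4.2029) = 12.471 dB
SPL2 = 75.1 - 12.471 = 62.629 dB


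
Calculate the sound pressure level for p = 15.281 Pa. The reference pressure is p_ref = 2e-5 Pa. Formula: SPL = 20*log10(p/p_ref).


p / p_ref = 15.281 / 2e-5 = 764050
SPL = 20 * log10(764050) = 117.66 dB


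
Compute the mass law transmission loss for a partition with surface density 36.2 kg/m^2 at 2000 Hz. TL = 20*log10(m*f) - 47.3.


m * f = 36.2 * 2000 = 72400
20*log10(72400) = 97.1948 dB
TL = 97.1948 - 47.3 = 49.895 dB


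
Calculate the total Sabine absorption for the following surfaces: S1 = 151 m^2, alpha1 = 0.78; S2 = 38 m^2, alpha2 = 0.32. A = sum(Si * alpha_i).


151 * 0.78 = 117.78
38 * 0.32 = 12.16
A_total = 117.78 + 12.16 = 129.94 m^2


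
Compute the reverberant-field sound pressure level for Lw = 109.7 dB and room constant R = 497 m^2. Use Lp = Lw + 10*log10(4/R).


4/R = 4/497 = 0.00804829
Lp = 109.7 + 10*log10(0.00804829) = 88.757 dB


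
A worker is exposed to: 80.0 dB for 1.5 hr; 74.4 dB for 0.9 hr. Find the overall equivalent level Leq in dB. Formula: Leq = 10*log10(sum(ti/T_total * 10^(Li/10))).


T_total = 1.5 + 0.9 = 2.4 hr
(1.5/2.4) * 10^(80.0/10) = 6.25e+07
(0.9/2.4) * 10^(74.4/10) = 1.03284e+07
Sum = 6.25e+07 + 1.03284e+07 = 7.28284e+07
Leq = 10*log10(7.28284e+07) = 78.623 dB


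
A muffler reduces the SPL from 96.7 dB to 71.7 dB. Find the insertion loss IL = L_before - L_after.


Insertion loss = SPL without muffler - SPL with muffler
IL = 96.7 - 71.7 = 25 dB


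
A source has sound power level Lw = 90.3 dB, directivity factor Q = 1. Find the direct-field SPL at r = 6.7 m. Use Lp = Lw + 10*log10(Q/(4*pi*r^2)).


4*pi*r^2 = 4*pi*6.7^2 = 564.104 m^2
Q / (4*pi*r^2) = 1 / 564.104 = 0.00177272
Lp = 90.3 + 10*log10(0.00177272) = 62.786 dB


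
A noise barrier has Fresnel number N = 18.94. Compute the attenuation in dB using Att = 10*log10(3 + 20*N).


3 + 20*N = 3 + 20*18.94 = 381.8
Att = 10*log10(381.8) = 25.818 dB


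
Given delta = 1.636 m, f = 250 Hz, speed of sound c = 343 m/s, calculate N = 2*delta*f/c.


N = 2*delta*f/c = 2*delta/lambda, where lambda = c/f
lambda = 343 / 250 = 1.372 m
N = 2 * 1.636 / 1.372 = 2.3848


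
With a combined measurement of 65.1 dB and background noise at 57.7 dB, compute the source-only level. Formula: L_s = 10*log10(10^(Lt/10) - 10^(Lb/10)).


10^(65.1/10) = 3.23594e+06
10^(57.7/10) = 588844
Difference = 3.23594e+06 - 588844 = 2.6471e+06
L_source = 10*log10(2.6471e+06) = 64.228 dB


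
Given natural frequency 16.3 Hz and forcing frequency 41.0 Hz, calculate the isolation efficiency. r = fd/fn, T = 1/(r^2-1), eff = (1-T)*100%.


r = 41.0 / 16.3 = 2.51534
r^2 - 1 = 2.51534^2 - 1 = 5.32694
T = 1/5.32694 = 0.187725
Efficiency = (1 - 0.187725)*100 = 81.227 %


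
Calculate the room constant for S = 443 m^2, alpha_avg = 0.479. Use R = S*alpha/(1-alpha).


R = 443 * 0.479 / (1 - 0.479) = 407.29 m^2


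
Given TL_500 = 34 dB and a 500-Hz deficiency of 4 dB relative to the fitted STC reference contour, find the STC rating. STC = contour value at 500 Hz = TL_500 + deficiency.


By ASTM E413, STC = value of the fitted reference contour at 500 Hz.
Contour value at 500 Hz = TL_500 + deficiency = 34 + 4 = 38
STC = 38


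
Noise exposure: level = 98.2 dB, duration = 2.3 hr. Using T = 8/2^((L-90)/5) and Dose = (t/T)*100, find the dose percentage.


T_allowed = 8 / 2^((98.2 - 90)/5) = 2.56685 hr
Dose = 2.3 / 2.56685 * 100 = 89.604 %


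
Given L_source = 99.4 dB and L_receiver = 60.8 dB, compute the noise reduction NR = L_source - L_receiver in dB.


NR = L_source - L_receiver (difference between source and receiving room levels)
NR = 99.4 - 60.8 = 38.6 dB


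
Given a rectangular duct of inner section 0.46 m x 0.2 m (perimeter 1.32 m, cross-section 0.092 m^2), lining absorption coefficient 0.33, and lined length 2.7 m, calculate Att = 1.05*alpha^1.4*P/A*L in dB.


alpha^1.4 = 0.33^1.4 = 0.211797
Attenuation rate = 1.05 * alpha^1.4 * P / A
= 1.05 * 0.211797 * 1.32 / 0.092 = 3.19077 dB/m
Total Att = 3.19077 * 2.7 = 8.6151 dB


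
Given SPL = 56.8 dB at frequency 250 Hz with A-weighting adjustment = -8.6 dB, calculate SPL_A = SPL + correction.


A-weighting table: 250 Hz -> -8.6 dB correction
SPL_A = SPL + correction = 56.8 + (-8.6) = 48.2 dBA


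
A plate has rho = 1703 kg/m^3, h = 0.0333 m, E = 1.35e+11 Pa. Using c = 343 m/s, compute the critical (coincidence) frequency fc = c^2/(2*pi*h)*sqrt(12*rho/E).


12*rho/E = 12*1703/1.35e+11 = 1.51378e-07
sqrt(12*rho/E) = sqrt(1.51378e-07) = 0.000389073
c^2/(2*pi*h) = 343^2/(2*pi*0.0333) = 562295
fc = 562295 * 0.000389073 = 218.77 Hz


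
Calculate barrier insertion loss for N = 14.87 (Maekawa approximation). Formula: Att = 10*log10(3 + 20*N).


3 + 20*N = 3 + 20*14.87 = 300.4
Att = 10*log10(300.4) = 24.777 dB


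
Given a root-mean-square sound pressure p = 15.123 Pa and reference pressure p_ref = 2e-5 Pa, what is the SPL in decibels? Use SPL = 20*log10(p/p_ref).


p / p_ref = 15.123 / 2e-5 = 756150
SPL = 20 * log10(756150) = 117.57 dB


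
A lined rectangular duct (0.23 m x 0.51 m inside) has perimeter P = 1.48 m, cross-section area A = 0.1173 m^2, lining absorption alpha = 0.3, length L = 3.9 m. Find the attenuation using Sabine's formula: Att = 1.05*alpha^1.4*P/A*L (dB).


alpha^1.4 = 0.3^1.4 = 0.18534
Attenuation rate = 1.05 * alpha^1.4 * P / A
= 1.05 * 0.18534 * 1.48 / 0.1173 = 2.4554 dB/m
Total Att = 2.4554 * 3.9 = 9.5761 dB


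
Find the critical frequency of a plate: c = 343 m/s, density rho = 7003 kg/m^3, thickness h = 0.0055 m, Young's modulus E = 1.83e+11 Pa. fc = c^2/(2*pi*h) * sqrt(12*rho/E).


12*rho/E = 12*7003/1.83e+11 = 4.59213e-07
sqrt(12*rho/E) = sqrt(4.59213e-07) = 0.000677653
c^2/(2*pi*h) = 343^2/(2*pi*0.0055) = 3.40444e+06
fc = 3.40444e+06 * 0.000677653 = 2307 Hz


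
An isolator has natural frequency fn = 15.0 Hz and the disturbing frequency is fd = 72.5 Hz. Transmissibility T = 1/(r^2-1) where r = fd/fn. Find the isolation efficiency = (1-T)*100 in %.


r = 72.5 / 15.0 = 4.83333
r^2 - 1 = 4.83333^2 - 1 = 22.3611
T = 1/22.3611 = 0.0447205
Efficiency = (1 - 0.0447205)*100 = 95.528 %


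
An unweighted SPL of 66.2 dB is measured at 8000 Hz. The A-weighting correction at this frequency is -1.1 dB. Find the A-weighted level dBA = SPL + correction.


A-weighting table: 8000 Hz -> -1.1 dB correction
SPL_A = SPL + correction = 66.2 + (-1.1) = 65.1 dBA


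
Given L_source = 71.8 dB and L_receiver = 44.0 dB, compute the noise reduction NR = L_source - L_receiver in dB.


NR = L_source - L_receiver (difference between source and receiving room levels)
NR = 71.8 - 44.0 = 27.8 dB


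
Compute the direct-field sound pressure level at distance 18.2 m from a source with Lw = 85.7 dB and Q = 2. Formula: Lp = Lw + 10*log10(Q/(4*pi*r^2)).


4*pi*r^2 = 4*pi*18.2^2 = 4162.48 m^2
Q / (4*pi*r^2) = 2 / 4162.48 = 0.000480483
Lp = 85.7 + 10*log10(0.000480483) = 52.517 dB


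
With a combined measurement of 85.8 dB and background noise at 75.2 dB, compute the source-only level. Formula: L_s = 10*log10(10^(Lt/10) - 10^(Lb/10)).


10^(85.8/10) = 3.80189e+08
10^(75.2/10) = 3.31131e+07
Difference = 3.80189e+08 - 3.31131e+07 = 3.47076e+08
L_source = 10*log10(3.47076e+08) = 85.404 dB


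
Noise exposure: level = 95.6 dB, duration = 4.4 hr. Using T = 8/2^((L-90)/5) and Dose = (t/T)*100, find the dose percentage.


T_allowed = 8 / 2^((95.6 - 90)/5) = 3.68075 hr
Dose = 4.4 / 3.68075 * 100 = 119.54 %


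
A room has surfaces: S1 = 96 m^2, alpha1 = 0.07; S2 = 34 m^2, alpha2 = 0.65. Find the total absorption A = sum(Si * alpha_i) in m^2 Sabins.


96 * 0.07 = 6.72
34 * 0.65 = 22.1
A_total = 6.72 + 22.1 = 28.82 m^2


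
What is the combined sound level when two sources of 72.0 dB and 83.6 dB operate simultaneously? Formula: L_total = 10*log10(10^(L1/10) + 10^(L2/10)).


10^(72.0/10) = 1.58489e+07
10^(83.6/10) = 2.29087e+08
Sum = 1.58489e+07 + 2.29087e+08 = 2.44936e+08
L_total = 10*log10(2.44936e+08) = 83.891 dB


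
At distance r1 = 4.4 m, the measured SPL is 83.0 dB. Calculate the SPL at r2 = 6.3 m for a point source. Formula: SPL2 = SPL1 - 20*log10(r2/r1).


r2/r1 = 6.3/4.4 = 1.43182
Correction = 20*log10(1.43182) = 3.11777 dB
SPL2 = 83.0 - 3.11777 = 79.882 dB


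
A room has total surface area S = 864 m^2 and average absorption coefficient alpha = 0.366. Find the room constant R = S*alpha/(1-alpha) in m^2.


R = 864 * 0.366 / (1 - 0.366) = 498.78 m^2


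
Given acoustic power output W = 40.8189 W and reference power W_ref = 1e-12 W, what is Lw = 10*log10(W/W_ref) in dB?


W / W_ref = 40.8189 / 1e-12 = 4.08189e+13
Lw = 10 * log10(4.08189e+13) = 136.11 dB


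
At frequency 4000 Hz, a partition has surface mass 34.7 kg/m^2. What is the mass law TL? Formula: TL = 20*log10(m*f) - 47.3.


m * f = 34.7 * 4000 = 138800
20*log10(138800) = 102.848 dB
TL = 102.848 - 47.3 = 55.548 dB


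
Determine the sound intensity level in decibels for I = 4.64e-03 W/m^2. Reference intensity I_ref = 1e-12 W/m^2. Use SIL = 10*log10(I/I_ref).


I / I_ref = 4.64e-03 / 1e-12 = 4.64e+09
SIL = 10 * log10(4.64e+09) = 96.665 dB


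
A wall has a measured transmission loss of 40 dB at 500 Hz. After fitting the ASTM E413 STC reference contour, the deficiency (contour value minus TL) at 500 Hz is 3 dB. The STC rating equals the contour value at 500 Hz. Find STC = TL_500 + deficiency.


By ASTM E413, STC = value of the fitted reference contour at 500 Hz.
Contour value at 500 Hz = TL_500 + deficiency = 40 + 3 = 43
STC = 43


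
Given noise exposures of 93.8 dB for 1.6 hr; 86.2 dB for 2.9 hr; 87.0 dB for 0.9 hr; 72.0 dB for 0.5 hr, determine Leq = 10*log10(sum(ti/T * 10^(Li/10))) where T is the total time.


T_total = 1.6 + 2.9 + 0.9 + 0.5 = 5.9 hr
(1.6/5.9) * 10^(93.8/10) = 6.50531e+08
(2.9/5.9) * 10^(86.2/10) = 2.04902e+08
(0.9/5.9) * 10^(87.0/10) = 7.64523e+07
(0.5/5.9) * 10^(72.0/10) = 1.34313e+06
Sum = 6.50531e+08 + 2.04902e+08 + 7.64523e+07 + 1.34313e+06 = 9.33228e+08
Leq = 10*log10(9.33228e+08) = 89.7 dB


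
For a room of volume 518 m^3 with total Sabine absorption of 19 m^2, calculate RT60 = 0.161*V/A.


RT60 = 0.161 * 518 / 19 = 4.3894 s


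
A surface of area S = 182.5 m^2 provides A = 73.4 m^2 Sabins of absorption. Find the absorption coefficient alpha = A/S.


Absorption coefficient = absorbed power / incident power
alpha = A / S = 73.4 / 182.5 = 0.40219


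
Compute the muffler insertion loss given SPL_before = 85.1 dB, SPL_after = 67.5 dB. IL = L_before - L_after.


Insertion loss = SPL without muffler - SPL with muffler
IL = 85.1 - 67.5 = 17.6 dB


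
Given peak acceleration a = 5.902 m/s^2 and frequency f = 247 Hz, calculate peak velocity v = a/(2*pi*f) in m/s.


omega = 2*pi*f = 2*pi*247 = 1551.95 rad/s
v = a / omega = 5.902 / 1551.95 = 0.003803 m/s


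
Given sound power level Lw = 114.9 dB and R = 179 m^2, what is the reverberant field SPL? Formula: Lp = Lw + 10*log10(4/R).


4/R = 4/179 = 0.0223464
Lp = 114.9 + 10*log10(0.0223464) = 98.392 dB


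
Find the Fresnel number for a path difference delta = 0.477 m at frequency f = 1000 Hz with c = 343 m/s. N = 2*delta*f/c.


N = 2*delta*f/c = 2*delta/lambda, where lambda = c/f
lambda = 343 / 1000 = 0.343 m
N = 2 * 0.477 / 0.343 = 2.7813


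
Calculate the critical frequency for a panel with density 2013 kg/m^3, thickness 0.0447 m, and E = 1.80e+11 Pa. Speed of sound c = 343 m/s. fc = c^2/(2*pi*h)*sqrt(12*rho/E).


12*rho/E = 12*2013/1.80e+11 = 1.342e-07
sqrt(12*rho/E) = sqrt(1.342e-07) = 0.000366333
c^2/(2*pi*h) = 343^2/(2*pi*0.0447) = 418891
fc = 418891 * 0.000366333 = 153.45 Hz


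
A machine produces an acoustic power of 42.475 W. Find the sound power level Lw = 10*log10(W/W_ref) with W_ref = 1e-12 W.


W / W_ref = 42.475 / 1e-12 = 4.2475e+13
Lw = 10 * log10(4.2475e+13) = 136.28 dB


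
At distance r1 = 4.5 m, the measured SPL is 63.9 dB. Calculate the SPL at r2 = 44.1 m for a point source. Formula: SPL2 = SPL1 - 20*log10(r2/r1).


r2/r1 = 44.1/4.5 = 9.8
Correction = 20*log10(9.8) = 19.8245 dB
SPL2 = 63.9 - 19.8245 = 44.075 dB


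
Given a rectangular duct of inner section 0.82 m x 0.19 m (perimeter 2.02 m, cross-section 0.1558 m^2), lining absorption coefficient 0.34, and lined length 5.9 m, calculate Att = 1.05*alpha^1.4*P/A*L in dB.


alpha^1.4 = 0.34^1.4 = 0.220836
Attenuation rate = 1.05 * alpha^1.4 * P / A
= 1.05 * 0.220836 * 2.02 / 0.1558 = 3.00637 dB/m
Total Att = 3.00637 * 5.9 = 17.738 dB


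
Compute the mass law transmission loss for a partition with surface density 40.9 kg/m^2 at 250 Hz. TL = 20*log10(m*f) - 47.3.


m * f = 40.9 * 250 = 10225
20*log10(10225) = 80.1933 dB
TL = 80.1933 - 47.3 = 32.893 dB


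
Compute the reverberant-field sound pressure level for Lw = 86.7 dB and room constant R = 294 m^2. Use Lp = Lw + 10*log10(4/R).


4/R = 4/294 = 0.0136054
Lp = 86.7 + 10*log10(0.0136054) = 68.037 dB


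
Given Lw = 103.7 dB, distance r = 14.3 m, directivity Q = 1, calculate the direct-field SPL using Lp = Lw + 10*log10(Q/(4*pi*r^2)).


4*pi*r^2 = 4*pi*14.3^2 = 2569.7 m^2
Q / (4*pi*r^2) = 1 / 2569.7 = 0.00038915
Lp = 103.7 + 10*log10(0.00038915) = 69.601 dB


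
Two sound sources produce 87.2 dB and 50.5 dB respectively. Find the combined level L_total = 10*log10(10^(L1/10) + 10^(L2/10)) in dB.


10^(87.2/10) = 5.24807e+08
10^(50.5/10) = 112202
Sum = 5.24807e+08 + 112202 = 5.24919e+08
L_total = 10*log10(5.24919e+08) = 87.201 dB


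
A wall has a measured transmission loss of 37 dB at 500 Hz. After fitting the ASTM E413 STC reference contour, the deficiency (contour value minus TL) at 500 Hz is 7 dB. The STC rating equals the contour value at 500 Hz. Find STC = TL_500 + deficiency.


By ASTM E413, STC = value of the fitted reference contour at 500 Hz.
Contour value at 500 Hz = TL_500 + deficiency = 37 + 7 = 44
STC = 44


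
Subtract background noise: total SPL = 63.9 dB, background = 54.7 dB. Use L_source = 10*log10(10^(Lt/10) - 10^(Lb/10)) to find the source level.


10^(63.9/10) = 2.45471e+06
10^(54.7/10) = 295121
Difference = 2.45471e+06 - 295121 = 2.15959e+06
L_source = 10*log10(2.15959e+06) = 63.344 dB


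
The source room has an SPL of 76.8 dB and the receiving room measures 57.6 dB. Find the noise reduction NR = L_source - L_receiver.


NR = L_source - L_receiver (difference between source and receiving room levels)
NR = 76.8 - 57.6 = 19.2 dB


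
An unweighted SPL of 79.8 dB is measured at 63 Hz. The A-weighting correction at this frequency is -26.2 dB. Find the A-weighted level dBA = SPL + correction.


A-weighting table: 63 Hz -> -26.2 dB correction
SPL_A = SPL + correction = 79.8 + (-26.2) = 53.6 dBA


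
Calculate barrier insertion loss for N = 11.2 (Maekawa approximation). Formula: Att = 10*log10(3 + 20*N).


3 + 20*N = 3 + 20*11.2 = 227
Att = 10*log10(227) = 23.56 dB


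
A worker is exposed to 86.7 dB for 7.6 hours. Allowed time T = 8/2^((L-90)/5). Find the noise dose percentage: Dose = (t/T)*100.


T_allowed = 8 / 2^((86.7 - 90)/5) = 12.6407 hr
Dose = 7.6 / 12.6407 * 100 = 60.123 %


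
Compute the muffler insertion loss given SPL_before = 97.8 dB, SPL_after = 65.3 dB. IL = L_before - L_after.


Insertion loss = SPL without muffler - SPL with muffler
IL = 97.8 - 65.3 = 32.5 dB


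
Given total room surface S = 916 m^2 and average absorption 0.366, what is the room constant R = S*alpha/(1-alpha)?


R = 916 * 0.366 / (1 - 0.366) = 528.79 m^2


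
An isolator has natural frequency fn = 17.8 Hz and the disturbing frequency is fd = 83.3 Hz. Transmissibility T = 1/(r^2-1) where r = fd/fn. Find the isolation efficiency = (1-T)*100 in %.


r = 83.3 / 17.8 = 4.67978
r^2 - 1 = 4.67978^2 - 1 = 20.9003
T = 1/20.9003 = 0.0478462
Efficiency = (1 - 0.0478462)*100 = 95.215 %
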